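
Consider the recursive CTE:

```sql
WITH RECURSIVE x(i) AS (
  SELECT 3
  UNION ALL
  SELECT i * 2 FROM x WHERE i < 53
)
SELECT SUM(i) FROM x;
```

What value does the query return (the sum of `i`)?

189

Base: i=3.
Iteration 1: 3 < 53 holds -> i = 3 * 2 = 6.
Iteration 2: 6 < 53 holds -> i = 6 * 2 = 12.
Iteration 3: 12 < 53 holds -> i = 12 * 2 = 24.
Iteration 4: 24 < 53 holds -> i = 24 * 2 = 48.
Iteration 5: 48 < 53 holds -> i = 48 * 2 = 96.
Iteration 6: 96 < 53 fails; recursion stops.
SUM(i) = 3 + 6 + 12 + 24 + 48 + 96 = 189.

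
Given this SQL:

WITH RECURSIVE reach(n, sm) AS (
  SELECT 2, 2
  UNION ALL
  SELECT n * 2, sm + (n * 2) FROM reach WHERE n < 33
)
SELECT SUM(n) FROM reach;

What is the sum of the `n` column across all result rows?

Base: n=2, sm=2.
Iteration 1: 2 < 33 holds -> n = 2 * 2 = 4, sm = 2 + 4 = 6.
Iteration 2: 4 < 33 holds -> n = 4 * 2 = 8, sm = 6 + 8 = 14.
Iteration 3: 8 < 33 holds -> n = 8 * 2 = 16, sm = 14 + 16 = 30.
Iteration 4: 16 < 33 holds -> n = 16 * 2 = 32, sm = 30 + 32 = 62.
Iteration 5: 32 < 33 holds -> n = 32 * 2 = 64, sm = 62 + 64 = 126.
Iteration 6: 64 < 33 fails; recursion stops.
SUM(n) = 2 + 4 + 8 + 16 + 32 + 64 = 126.

126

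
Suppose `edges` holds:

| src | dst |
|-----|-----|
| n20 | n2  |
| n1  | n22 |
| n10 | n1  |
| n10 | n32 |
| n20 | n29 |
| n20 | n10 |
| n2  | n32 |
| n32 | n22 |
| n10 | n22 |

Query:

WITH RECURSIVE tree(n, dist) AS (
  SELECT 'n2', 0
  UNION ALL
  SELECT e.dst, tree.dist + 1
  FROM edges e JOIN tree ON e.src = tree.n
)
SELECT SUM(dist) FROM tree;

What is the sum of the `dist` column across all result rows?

Base: (n2, dist=0).
Iteration 1: edges from {n2} -> (n32, dist=1).
Iteration 2: edges from {n32} -> (n22, dist=2).
Iteration 3: no outgoing edges from {n22}; recursion stops.
SUM(dist) = 0 + 1 + 2 = 3.

3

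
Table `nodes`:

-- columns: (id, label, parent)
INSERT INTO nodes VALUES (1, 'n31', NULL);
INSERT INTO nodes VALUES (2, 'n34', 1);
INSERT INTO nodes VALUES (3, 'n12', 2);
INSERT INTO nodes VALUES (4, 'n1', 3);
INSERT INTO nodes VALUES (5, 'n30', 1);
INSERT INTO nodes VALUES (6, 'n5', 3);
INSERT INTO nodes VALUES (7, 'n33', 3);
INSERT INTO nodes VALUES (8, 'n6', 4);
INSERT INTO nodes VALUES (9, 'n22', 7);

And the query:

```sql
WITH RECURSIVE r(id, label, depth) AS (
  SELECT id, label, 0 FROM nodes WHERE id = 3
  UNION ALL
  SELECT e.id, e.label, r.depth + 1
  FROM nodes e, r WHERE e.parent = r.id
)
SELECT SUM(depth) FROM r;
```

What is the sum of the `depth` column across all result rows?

7

Base: id=3 (n12) at depth 0.
Iteration 1: rows with parent in {3} -> n1 (id 4, depth 1), n5 (id 6, depth 1), n33 (id 7, depth 1).
Iteration 2: rows with parent in {4,6,7} -> n6 (id 8, depth 2), n22 (id 9, depth 2).
Iteration 3: no rows with parent in {8,9}; recursion stops.
SUM(depth) = 0 + 1 + 1 + 1 + 2 + 2 = 7.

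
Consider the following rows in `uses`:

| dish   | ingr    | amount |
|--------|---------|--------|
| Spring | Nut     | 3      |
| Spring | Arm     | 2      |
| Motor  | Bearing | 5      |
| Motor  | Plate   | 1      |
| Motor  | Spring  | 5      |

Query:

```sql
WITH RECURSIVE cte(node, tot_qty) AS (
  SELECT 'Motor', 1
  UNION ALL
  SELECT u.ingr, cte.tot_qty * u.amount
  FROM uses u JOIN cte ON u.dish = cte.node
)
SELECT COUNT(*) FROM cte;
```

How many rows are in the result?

6

Base: (Motor, tot_qty=1).
Iteration 1: components of {Motor} -> Bearing = 1*5 = 5, Plate = 1*1 = 1, Spring = 1*5 = 5.
Iteration 2: components of {Bearing,Plate,Spring} -> Arm = 5*2 = 10, Nut = 5*3 = 15.
Iteration 3: no further components; recursion stops.
Total rows emitted: 6.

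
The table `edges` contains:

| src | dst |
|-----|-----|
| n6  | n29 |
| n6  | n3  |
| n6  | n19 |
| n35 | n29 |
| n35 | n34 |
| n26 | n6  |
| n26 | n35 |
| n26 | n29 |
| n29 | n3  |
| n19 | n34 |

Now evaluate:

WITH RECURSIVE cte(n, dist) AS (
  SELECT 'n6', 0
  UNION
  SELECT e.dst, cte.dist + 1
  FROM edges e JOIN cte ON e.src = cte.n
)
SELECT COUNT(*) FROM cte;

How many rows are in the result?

Base: (n6, dist=0).
Iteration 1: edges from {n6} -> (n19, dist=1), (n29, dist=1), (n3, dist=1).
Iteration 2: edges from {n19,n29,n3} -> (n3, dist=2), (n34, dist=2).
Iteration 3: no outgoing edges from {n3,n34}; recursion stops.
Total rows emitted: 6.

6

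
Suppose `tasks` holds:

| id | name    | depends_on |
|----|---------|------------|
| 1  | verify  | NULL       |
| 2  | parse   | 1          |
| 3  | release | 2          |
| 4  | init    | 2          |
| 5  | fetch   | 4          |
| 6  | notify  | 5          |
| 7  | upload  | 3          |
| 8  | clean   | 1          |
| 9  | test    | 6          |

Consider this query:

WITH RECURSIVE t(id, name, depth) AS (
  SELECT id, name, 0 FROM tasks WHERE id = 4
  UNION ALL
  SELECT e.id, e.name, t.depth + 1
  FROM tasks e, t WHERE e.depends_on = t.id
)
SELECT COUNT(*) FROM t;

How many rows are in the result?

4

Base: id=4 (init) at depth 0.
Iteration 1: rows with depends_on in {4} -> fetch (id 5, depth 1).
Iteration 2: rows with depends_on in {5} -> notify (id 6, depth 2).
Iteration 3: rows with depends_on in {6} -> test (id 9, depth 3).
Iteration 4: no rows with depends_on in {9}; recursion stops.
Total rows emitted: 4.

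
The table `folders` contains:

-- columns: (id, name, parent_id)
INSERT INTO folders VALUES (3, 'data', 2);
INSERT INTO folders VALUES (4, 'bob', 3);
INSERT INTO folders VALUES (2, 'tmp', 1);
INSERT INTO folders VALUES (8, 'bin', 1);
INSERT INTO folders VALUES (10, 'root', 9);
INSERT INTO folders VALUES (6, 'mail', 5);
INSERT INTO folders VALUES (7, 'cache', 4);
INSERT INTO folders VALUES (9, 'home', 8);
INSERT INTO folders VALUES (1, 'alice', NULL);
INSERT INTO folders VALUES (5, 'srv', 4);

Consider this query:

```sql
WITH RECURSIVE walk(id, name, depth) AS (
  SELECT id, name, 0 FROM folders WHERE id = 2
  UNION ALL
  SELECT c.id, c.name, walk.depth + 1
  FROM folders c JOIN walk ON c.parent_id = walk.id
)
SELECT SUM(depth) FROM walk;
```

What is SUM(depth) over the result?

13

Base: id=2 (tmp) at depth 0.
Iteration 1: rows with parent_id in {2} -> data (id 3, depth 1).
Iteration 2: rows with parent_id in {3} -> bob (id 4, depth 2).
Iteration 3: rows with parent_id in {4} -> srv (id 5, depth 3), cache (id 7, depth 3).
Iteration 4: rows with parent_id in {5,7} -> mail (id 6, depth 4).
Iteration 5: no rows with parent_id in {6}; recursion stops.
SUM(depth) = 0 + 1 + 2 + 3 + 3 + 4 = 13.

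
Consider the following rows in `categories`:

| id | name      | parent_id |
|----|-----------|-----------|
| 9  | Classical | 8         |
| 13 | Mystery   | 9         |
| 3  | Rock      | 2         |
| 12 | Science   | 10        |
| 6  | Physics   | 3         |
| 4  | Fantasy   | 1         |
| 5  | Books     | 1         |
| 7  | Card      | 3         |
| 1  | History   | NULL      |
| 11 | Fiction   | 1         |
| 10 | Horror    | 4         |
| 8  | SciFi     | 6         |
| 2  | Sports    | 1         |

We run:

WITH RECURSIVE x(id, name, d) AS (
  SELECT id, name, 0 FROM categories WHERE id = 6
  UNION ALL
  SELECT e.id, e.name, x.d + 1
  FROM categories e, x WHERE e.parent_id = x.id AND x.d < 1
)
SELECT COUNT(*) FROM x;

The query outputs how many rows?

2

Base: id=6 (Physics) at d 0.
Iteration 1: rows with parent_id in {6} -> SciFi (id 8, d 1).
Iteration 2: d < 1 fails for all current rows; recursion stops.
Total rows emitted: 2.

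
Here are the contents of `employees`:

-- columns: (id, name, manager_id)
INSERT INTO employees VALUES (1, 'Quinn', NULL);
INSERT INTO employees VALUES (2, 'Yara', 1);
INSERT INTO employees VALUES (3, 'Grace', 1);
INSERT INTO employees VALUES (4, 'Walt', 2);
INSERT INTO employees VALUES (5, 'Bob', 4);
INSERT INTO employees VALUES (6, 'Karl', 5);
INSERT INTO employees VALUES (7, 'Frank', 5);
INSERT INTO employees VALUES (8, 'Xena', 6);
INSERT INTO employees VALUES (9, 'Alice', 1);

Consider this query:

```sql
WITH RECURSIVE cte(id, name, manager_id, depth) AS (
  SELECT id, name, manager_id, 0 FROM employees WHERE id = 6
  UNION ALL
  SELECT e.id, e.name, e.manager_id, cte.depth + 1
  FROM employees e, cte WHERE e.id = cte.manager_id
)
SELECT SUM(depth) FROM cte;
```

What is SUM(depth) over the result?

Base: id=6 (Karl), manager_id=5, depth 0.
Iteration 1: join on id=5 -> Bob (id 5, manager_id=4, depth 1).
Iteration 2: join on id=4 -> Walt (id 4, manager_id=2, depth 2).
Iteration 3: join on id=2 -> Yara (id 2, manager_id=1, depth 3).
Iteration 4: join on id=1 -> Quinn (id 1, manager_id=NULL, depth 4).
Iteration 5: manager_id is NULL; no match; recursion stops.
SUM(depth) = 0 + 1 + 2 + 3 + 4 = 10.

10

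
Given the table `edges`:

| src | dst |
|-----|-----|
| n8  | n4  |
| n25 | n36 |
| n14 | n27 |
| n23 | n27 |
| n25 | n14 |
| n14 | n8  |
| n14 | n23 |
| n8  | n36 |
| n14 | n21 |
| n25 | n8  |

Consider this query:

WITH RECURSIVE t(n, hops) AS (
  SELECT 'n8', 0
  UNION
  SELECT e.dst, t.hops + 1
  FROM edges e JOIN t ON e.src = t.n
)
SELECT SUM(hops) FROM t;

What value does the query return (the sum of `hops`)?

Base: (n8, hops=0).
Iteration 1: edges from {n8} -> (n36, hops=1), (n4, hops=1).
Iteration 2: no outgoing edges from {n36,n4}; recursion stops.
SUM(hops) = 0 + 1 + 1 = 2.

2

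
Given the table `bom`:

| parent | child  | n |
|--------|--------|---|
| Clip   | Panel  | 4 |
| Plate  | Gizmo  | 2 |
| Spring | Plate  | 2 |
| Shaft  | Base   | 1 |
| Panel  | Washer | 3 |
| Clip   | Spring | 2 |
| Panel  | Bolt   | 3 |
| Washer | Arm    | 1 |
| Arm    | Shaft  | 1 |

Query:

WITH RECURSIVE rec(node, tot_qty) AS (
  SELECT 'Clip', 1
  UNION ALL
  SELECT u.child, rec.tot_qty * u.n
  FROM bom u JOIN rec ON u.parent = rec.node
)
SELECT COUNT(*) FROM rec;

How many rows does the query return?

Base: (Clip, tot_qty=1).
Iteration 1: components of {Clip} -> Panel = 1*4 = 4, Spring = 1*2 = 2.
Iteration 2: components of {Panel,Spring} -> Bolt = 4*3 = 12, Plate = 2*2 = 4, Washer = 4*3 = 12.
Iteration 3: components of {Bolt,Plate,Washer} -> Arm = 12*1 = 12, Gizmo = 4*2 = 8.
Iteration 4: components of {Arm,Gizmo} -> Shaft = 12*1 = 12.
Iteration 5: components of {Shaft} -> Base = 12*1 = 12.
Iteration 6: no further components; recursion stops.
Total rows emitted: 10.

10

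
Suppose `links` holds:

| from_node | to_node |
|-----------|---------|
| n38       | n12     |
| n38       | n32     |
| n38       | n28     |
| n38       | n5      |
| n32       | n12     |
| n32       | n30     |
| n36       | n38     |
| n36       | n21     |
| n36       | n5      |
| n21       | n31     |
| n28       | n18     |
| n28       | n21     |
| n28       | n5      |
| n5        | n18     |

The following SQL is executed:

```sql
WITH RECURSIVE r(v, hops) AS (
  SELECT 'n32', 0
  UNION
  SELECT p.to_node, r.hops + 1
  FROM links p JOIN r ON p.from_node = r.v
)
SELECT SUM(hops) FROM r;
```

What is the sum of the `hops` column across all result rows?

Base: (n32, hops=0).
Iteration 1: edges from {n32} -> (n12, hops=1), (n30, hops=1).
Iteration 2: no outgoing edges from {n12,n30}; recursion stops.
SUM(hops) = 0 + 1 + 1 = 2.

2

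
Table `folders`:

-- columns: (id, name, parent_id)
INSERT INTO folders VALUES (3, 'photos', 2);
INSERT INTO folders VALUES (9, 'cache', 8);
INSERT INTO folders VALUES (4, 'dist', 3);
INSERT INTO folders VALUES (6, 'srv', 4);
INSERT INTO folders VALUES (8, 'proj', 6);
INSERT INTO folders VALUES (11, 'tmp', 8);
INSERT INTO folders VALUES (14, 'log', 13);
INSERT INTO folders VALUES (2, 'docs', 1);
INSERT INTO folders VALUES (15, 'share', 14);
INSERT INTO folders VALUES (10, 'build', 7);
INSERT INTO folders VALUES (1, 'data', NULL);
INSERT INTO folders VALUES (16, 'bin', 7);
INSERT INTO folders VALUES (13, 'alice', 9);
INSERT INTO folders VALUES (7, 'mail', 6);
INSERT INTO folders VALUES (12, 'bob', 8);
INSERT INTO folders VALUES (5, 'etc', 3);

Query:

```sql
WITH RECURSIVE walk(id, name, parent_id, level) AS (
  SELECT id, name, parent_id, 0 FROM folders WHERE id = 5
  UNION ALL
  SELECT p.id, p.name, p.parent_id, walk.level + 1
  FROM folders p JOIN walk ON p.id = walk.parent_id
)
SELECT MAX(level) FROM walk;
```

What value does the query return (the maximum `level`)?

3

Base: id=5 (etc), parent_id=3, level 0.
Iteration 1: join on id=3 -> photos (id 3, parent_id=2, level 1).
Iteration 2: join on id=2 -> docs (id 2, parent_id=1, level 2).
Iteration 3: join on id=1 -> data (id 1, parent_id=NULL, level 3).
Iteration 4: parent_id is NULL; no match; recursion stops.
level values: 0, 1, 2, 3; the maximum is 3.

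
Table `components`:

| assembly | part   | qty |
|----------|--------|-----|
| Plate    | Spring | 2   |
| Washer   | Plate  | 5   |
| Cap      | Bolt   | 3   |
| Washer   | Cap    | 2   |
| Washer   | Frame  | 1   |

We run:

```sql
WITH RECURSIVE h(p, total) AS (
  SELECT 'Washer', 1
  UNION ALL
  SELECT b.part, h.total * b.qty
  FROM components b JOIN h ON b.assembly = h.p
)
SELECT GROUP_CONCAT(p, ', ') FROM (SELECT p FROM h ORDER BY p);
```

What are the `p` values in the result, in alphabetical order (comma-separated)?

Base: (Washer, total=1).
Iteration 1: components of {Washer} -> Cap = 1*2 = 2, Frame = 1*1 = 1, Plate = 1*5 = 5.
Iteration 2: components of {Cap,Frame,Plate} -> Bolt = 2*3 = 6, Spring = 5*2 = 10.
Iteration 3: no further components; recursion stops.

Bolt, Cap, Frame, Plate, Spring, Washer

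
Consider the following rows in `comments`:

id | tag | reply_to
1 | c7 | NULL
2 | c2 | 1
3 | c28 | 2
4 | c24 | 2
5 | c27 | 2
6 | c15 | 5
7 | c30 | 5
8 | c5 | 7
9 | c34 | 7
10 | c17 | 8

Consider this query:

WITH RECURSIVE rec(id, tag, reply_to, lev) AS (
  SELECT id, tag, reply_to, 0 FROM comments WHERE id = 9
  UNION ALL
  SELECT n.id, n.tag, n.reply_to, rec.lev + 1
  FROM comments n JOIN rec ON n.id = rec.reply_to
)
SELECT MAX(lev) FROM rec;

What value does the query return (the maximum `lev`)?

4

Base: id=9 (c34), reply_to=7, lev 0.
Iteration 1: join on id=7 -> c30 (id 7, reply_to=5, lev 1).
Iteration 2: join on id=5 -> c27 (id 5, reply_to=2, lev 2).
Iteration 3: join on id=2 -> c2 (id 2, reply_to=1, lev 3).
Iteration 4: join on id=1 -> c7 (id 1, reply_to=NULL, lev 4).
Iteration 5: reply_to is NULL; no match; recursion stops.
lev values: 0, 1, 2, 3, 4; the maximum is 4.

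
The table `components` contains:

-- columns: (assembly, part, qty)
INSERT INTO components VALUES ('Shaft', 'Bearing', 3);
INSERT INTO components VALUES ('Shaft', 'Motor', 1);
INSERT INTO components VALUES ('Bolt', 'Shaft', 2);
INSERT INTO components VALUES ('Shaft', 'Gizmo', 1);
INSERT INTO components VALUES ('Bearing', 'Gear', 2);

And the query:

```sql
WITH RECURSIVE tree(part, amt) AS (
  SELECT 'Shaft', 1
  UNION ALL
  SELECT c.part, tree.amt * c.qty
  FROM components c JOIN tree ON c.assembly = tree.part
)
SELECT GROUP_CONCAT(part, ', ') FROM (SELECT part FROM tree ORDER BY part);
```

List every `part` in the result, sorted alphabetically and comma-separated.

Bearing, Gear, Gizmo, Motor, Shaft

Base: (Shaft, amt=1).
Iteration 1: components of {Shaft} -> Bearing = 1*3 = 3, Gizmo = 1*1 = 1, Motor = 1*1 = 1.
Iteration 2: components of {Bearing,Gizmo,Motor} -> Gear = 3*2 = 6.
Iteration 3: no further components; recursion stops.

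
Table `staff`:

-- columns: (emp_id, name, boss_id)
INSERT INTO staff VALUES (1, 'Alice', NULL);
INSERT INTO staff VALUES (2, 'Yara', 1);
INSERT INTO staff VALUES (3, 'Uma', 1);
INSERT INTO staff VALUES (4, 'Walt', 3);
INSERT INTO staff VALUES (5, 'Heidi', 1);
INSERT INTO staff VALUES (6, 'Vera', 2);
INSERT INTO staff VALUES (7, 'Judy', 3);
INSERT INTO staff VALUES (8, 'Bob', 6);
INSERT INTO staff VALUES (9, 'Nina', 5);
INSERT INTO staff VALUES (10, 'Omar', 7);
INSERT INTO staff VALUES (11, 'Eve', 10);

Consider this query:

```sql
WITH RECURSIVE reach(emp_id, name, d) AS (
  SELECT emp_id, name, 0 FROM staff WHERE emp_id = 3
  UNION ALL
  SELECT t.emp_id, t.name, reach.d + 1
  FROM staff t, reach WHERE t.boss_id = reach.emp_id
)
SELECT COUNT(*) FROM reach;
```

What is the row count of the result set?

5

Base: emp_id=3 (Uma) at d 0.
Iteration 1: rows with boss_id in {3} -> Walt (id 4, d 1), Judy (id 7, d 1).
Iteration 2: rows with boss_id in {4,7} -> Omar (id 10, d 2).
Iteration 3: rows with boss_id in {10} -> Eve (id 11, d 3).
Iteration 4: no rows with boss_id in {11}; recursion stops.
Total rows emitted: 5.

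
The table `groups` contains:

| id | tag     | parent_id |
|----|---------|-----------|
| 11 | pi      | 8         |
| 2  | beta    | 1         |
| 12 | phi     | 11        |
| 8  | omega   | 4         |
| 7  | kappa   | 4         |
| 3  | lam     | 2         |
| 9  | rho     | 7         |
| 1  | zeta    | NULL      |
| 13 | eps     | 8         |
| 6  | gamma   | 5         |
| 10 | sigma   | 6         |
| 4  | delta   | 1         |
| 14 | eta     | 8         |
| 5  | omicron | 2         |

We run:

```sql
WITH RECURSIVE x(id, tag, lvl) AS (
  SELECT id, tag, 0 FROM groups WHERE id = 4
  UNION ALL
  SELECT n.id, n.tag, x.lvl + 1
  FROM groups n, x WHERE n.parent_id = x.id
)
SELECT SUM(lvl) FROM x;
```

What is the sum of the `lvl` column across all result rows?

13

Base: id=4 (delta) at lvl 0.
Iteration 1: rows with parent_id in {4} -> kappa (id 7, lvl 1), omega (id 8, lvl 1).
Iteration 2: rows with parent_id in {7,8} -> rho (id 9, lvl 2), pi (id 11, lvl 2), eps (id 13, lvl 2), eta (id 14, lvl 2).
Iteration 3: rows with parent_id in {9,11,13,14} -> phi (id 12, lvl 3).
Iteration 4: no rows with parent_id in {12}; recursion stops.
SUM(lvl) = 0 + 1 + 1 + 2 + 2 + 2 + 2 + 3 = 13.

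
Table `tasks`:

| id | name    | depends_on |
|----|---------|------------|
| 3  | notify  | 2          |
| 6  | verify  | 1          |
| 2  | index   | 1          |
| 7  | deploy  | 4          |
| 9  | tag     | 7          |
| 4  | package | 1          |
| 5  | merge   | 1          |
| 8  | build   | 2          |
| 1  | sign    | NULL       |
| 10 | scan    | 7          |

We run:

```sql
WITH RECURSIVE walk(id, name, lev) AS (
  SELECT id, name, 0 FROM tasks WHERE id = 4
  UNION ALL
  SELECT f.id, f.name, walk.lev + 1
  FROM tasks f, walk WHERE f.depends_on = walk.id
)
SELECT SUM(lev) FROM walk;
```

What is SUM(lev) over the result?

5

Base: id=4 (package) at lev 0.
Iteration 1: rows with depends_on in {4} -> deploy (id 7, lev 1).
Iteration 2: rows with depends_on in {7} -> tag (id 9, lev 2), scan (id 10, lev 2).
Iteration 3: no rows with depends_on in {9,10}; recursion stops.
SUM(lev) = 0 + 1 + 2 + 2 = 5.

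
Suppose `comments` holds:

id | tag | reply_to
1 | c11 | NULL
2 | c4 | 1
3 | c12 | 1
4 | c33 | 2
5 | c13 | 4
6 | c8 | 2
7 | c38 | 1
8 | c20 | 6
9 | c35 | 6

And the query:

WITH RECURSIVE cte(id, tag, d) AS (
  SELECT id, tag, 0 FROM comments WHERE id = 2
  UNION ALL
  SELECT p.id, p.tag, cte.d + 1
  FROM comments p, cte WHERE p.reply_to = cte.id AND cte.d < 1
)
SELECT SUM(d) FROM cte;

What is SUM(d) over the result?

2

Base: id=2 (c4) at d 0.
Iteration 1: rows with reply_to in {2} -> c33 (id 4, d 1), c8 (id 6, d 1).
Iteration 2: d < 1 fails for all current rows; recursion stops.
SUM(d) = 0 + 1 + 1 = 2.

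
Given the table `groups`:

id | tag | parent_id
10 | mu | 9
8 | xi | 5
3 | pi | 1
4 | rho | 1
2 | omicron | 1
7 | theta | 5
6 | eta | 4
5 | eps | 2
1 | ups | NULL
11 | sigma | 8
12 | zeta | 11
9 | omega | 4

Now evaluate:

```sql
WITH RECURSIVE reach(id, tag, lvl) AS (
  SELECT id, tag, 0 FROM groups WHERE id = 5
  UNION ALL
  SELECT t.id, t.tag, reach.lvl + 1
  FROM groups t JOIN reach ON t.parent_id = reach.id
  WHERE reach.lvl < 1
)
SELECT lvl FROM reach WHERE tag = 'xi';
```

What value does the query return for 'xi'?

Base: id=5 (eps) at lvl 0.
Iteration 1: rows with parent_id in {5} -> theta (id 7, lvl 1), xi (id 8, lvl 1).
Iteration 2: lvl < 1 fails for all current rows; recursion stops.

1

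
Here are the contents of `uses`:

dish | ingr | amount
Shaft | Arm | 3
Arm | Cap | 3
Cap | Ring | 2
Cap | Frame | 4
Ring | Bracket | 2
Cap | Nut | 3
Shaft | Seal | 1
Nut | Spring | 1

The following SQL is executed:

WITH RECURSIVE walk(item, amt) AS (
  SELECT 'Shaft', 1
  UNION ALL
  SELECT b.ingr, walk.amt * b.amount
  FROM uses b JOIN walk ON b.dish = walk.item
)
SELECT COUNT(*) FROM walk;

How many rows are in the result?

9

Base: (Shaft, amt=1).
Iteration 1: components of {Shaft} -> Arm = 1*3 = 3, Seal = 1*1 = 1.
Iteration 2: components of {Arm,Seal} -> Cap = 3*3 = 9.
Iteration 3: components of {Cap} -> Frame = 9*4 = 36, Nut = 9*3 = 27, Ring = 9*2 = 18.
Iteration 4: components of {Frame,Nut,Ring} -> Bracket = 18*2 = 36, Spring = 27*1 = 27.
Iteration 5: no further components; recursion stops.
Total rows emitted: 9.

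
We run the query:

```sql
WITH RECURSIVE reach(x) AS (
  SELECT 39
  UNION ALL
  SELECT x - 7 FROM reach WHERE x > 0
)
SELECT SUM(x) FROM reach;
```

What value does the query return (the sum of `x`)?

126

Base: x=39.
Iteration 1: 39 > 0 holds -> x = 39 - 7 = 32.
Iteration 2: 32 > 0 holds -> x = 32 - 7 = 25.
Iteration 3: 25 > 0 holds -> x = 25 - 7 = 18.
Iteration 4: 18 > 0 holds -> x = 18 - 7 = 11.
Iteration 5: 11 > 0 holds -> x = 11 - 7 = 4.
Iteration 6: 4 > 0 holds -> x = 4 - 7 = -3.
Iteration 7: -3 > 0 fails; recursion stops.
SUM(x) = 39 + 32 + 25 + 18 + 11 + 4 + -3 = 126.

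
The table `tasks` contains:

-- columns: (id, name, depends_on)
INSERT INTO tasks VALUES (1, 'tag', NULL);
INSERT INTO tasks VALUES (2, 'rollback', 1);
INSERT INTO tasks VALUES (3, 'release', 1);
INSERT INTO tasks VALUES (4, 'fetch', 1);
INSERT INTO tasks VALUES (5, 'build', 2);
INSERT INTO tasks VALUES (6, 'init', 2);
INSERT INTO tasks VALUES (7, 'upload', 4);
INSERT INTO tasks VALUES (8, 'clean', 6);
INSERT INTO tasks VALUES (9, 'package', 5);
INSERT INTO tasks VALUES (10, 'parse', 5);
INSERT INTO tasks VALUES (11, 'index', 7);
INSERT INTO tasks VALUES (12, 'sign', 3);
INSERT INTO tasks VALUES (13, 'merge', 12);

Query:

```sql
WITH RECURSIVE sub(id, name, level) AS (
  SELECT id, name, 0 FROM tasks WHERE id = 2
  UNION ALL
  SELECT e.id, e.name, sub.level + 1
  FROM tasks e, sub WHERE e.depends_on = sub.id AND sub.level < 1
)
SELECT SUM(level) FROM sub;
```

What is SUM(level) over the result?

2

Base: id=2 (rollback) at level 0.
Iteration 1: rows with depends_on in {2} -> build (id 5, level 1), init (id 6, level 1).
Iteration 2: level < 1 fails for all current rows; recursion stops.
SUM(level) = 0 + 1 + 1 = 2.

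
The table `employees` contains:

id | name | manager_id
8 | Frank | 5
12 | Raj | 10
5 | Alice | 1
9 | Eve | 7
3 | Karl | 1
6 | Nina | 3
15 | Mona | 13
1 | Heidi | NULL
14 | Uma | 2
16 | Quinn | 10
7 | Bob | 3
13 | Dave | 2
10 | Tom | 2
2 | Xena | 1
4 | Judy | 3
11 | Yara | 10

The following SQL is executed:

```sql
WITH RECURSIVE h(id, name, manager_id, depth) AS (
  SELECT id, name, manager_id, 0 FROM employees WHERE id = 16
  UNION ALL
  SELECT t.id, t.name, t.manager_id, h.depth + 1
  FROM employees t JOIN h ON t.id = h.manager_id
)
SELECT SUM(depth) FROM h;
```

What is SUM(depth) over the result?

Base: id=16 (Quinn), manager_id=10, depth 0.
Iteration 1: join on id=10 -> Tom (id 10, manager_id=2, depth 1).
Iteration 2: join on id=2 -> Xena (id 2, manager_id=1, depth 2).
Iteration 3: join on id=1 -> Heidi (id 1, manager_id=NULL, depth 3).
Iteration 4: manager_id is NULL; no match; recursion stops.
SUM(depth) = 0 + 1 + 2 + 3 = 6.

6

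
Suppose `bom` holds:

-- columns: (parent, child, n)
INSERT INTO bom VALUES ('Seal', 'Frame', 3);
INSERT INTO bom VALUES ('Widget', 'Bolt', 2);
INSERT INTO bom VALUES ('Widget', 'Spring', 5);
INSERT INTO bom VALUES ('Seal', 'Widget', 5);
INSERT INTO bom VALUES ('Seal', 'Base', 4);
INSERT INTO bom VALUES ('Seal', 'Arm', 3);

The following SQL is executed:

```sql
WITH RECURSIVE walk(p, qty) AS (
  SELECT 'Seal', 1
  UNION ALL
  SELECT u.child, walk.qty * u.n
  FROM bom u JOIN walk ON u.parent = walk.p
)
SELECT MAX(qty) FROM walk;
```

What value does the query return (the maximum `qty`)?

Base: (Seal, qty=1).
Iteration 1: components of {Seal} -> Arm = 1*3 = 3, Base = 1*4 = 4, Frame = 1*3 = 3, Widget = 1*5 = 5.
Iteration 2: components of {Arm,Base,Frame,Widget} -> Bolt = 5*2 = 10, Spring = 5*5 = 25.
Iteration 3: no further components; recursion stops.
qty values: 1, 4, 5, 3, 3, 10, 25; the maximum is 25.

25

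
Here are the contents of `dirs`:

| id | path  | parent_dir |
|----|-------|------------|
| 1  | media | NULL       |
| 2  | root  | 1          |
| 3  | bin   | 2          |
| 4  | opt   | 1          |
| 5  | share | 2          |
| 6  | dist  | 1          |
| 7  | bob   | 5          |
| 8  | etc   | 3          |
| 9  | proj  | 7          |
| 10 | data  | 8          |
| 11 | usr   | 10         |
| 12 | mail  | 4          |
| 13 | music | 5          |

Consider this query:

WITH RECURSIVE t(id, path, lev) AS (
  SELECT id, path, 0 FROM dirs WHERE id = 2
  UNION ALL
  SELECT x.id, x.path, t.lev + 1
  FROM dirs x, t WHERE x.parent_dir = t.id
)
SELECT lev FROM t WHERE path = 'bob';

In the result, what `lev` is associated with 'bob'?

2

Base: id=2 (root) at lev 0.
Iteration 1: rows with parent_dir in {2} -> bin (id 3, lev 1), share (id 5, lev 1).
Iteration 2: rows with parent_dir in {3,5} -> bob (id 7, lev 2), etc (id 8, lev 2), music (id 13, lev 2).
Iteration 3: rows with parent_dir in {7,8,13} -> proj (id 9, lev 3), data (id 10, lev 3).
Iteration 4: rows with parent_dir in {9,10} -> usr (id 11, lev 4).
Iteration 5: no rows with parent_dir in {11}; recursion stops.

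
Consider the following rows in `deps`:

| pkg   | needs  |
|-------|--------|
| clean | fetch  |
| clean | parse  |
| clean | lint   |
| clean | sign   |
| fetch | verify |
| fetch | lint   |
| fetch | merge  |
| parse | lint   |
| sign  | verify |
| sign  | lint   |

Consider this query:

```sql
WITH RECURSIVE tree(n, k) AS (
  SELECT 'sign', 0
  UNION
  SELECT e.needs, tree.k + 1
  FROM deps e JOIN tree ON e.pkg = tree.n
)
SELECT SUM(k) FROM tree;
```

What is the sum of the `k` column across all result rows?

Base: (sign, k=0).
Iteration 1: edges from {sign} -> (lint, k=1), (verify, k=1).
Iteration 2: no outgoing edges from {lint,verify}; recursion stops.
SUM(k) = 0 + 1 + 1 = 2.

2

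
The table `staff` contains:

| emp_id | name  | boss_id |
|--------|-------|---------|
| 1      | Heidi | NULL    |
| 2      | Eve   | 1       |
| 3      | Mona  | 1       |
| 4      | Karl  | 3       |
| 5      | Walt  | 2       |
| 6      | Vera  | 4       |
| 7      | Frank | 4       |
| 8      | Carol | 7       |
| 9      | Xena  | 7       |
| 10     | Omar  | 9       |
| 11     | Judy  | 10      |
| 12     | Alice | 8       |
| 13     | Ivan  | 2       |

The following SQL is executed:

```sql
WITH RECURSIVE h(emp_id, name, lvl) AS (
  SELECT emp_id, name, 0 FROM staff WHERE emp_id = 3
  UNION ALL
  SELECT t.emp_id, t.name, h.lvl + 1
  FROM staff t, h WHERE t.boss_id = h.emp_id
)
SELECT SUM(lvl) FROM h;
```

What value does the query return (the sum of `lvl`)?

24

Base: emp_id=3 (Mona) at lvl 0.
Iteration 1: rows with boss_id in {3} -> Karl (id 4, lvl 1).
Iteration 2: rows with boss_id in {4} -> Vera (id 6, lvl 2), Frank (id 7, lvl 2).
Iteration 3: rows with boss_id in {6,7} -> Carol (id 8, lvl 3), Xena (id 9, lvl 3).
Iteration 4: rows with boss_id in {8,9} -> Omar (id 10, lvl 4), Alice (id 12, lvl 4).
Iteration 5: rows with boss_id in {10,12} -> Judy (id 11, lvl 5).
Iteration 6: no rows with boss_id in {11}; recursion stops.
SUM(lvl) = 0 + 1 + 2 + 2 + 3 + 3 + 4 + 4 + 5 = 24.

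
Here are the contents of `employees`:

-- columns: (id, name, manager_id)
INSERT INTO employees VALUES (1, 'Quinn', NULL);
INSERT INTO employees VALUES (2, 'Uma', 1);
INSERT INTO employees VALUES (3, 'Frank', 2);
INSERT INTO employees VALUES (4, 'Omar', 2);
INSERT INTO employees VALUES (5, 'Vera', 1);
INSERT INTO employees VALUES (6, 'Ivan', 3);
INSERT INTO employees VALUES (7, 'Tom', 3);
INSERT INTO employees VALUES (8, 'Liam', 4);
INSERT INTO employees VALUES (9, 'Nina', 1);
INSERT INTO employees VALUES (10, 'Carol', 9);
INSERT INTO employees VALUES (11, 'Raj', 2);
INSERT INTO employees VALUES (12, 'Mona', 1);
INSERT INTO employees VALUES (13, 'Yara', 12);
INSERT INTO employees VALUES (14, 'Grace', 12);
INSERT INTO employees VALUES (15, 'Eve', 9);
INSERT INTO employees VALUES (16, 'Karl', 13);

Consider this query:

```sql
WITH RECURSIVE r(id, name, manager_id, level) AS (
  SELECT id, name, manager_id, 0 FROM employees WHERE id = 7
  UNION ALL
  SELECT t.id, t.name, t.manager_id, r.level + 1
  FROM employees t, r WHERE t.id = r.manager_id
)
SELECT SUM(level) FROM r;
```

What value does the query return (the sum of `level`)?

Base: id=7 (Tom), manager_id=3, level 0.
Iteration 1: join on id=3 -> Frank (id 3, manager_id=2, level 1).
Iteration 2: join on id=2 -> Uma (id 2, manager_id=1, level 2).
Iteration 3: join on id=1 -> Quinn (id 1, manager_id=NULL, level 3).
Iteration 4: manager_id is NULL; no match; recursion stops.
SUM(level) = 0 + 1 + 2 + 3 = 6.

6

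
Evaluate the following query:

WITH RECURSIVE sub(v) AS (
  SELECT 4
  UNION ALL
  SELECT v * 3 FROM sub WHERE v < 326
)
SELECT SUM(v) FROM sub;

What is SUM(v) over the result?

1456

Base: v=4.
Iteration 1: 4 < 326 holds -> v = 4 * 3 = 12.
Iteration 2: 12 < 326 holds -> v = 12 * 3 = 36.
Iteration 3: 36 < 326 holds -> v = 36 * 3 = 108.
Iteration 4: 108 < 326 holds -> v = 108 * 3 = 324.
Iteration 5: 324 < 326 holds -> v = 324 * 3 = 972.
Iteration 6: 972 < 326 fails; recursion stops.
SUM(v) = 4 + 12 + 36 + 108 + 324 + 972 = 1456.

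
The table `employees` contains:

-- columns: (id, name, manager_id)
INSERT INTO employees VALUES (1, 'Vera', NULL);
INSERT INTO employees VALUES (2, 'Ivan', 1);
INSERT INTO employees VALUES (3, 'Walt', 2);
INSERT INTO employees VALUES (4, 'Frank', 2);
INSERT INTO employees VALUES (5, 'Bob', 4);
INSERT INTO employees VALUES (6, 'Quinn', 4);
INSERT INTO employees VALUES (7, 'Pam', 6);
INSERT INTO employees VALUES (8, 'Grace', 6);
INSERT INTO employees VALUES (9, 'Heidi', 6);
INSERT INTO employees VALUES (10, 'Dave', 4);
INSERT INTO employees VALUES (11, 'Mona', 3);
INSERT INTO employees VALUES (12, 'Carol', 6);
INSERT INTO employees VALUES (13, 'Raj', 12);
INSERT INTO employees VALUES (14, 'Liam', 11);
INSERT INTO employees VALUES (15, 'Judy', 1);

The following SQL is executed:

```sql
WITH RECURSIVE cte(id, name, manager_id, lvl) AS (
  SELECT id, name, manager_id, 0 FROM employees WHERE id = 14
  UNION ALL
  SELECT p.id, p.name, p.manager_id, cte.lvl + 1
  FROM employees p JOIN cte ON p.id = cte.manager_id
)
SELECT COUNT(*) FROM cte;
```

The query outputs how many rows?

5

Base: id=14 (Liam), manager_id=11, lvl 0.
Iteration 1: join on id=11 -> Mona (id 11, manager_id=3, lvl 1).
Iteration 2: join on id=3 -> Walt (id 3, manager_id=2, lvl 2).
Iteration 3: join on id=2 -> Ivan (id 2, manager_id=1, lvl 3).
Iteration 4: join on id=1 -> Vera (id 1, manager_id=NULL, lvl 4).
Iteration 5: manager_id is NULL; no match; recursion stops.
Total rows emitted: 5.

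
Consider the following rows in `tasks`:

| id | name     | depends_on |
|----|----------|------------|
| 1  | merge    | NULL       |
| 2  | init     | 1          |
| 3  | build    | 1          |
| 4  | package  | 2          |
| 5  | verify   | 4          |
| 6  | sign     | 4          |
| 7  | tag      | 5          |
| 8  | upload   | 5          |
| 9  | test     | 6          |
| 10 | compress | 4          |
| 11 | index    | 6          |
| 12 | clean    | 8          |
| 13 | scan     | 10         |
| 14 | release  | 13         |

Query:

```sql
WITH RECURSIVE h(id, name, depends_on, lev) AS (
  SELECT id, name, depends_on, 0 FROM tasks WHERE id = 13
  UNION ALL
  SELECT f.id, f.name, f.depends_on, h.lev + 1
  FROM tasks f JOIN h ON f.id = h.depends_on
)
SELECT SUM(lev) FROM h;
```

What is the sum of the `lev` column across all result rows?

10

Base: id=13 (scan), depends_on=10, lev 0.
Iteration 1: join on id=10 -> compress (id 10, depends_on=4, lev 1).
Iteration 2: join on id=4 -> package (id 4, depends_on=2, lev 2).
Iteration 3: join on id=2 -> init (id 2, depends_on=1, lev 3).
Iteration 4: join on id=1 -> merge (id 1, depends_on=NULL, lev 4).
Iteration 5: depends_on is NULL; no match; recursion stops.
SUM(lev) = 0 + 1 + 2 + 3 + 4 = 10.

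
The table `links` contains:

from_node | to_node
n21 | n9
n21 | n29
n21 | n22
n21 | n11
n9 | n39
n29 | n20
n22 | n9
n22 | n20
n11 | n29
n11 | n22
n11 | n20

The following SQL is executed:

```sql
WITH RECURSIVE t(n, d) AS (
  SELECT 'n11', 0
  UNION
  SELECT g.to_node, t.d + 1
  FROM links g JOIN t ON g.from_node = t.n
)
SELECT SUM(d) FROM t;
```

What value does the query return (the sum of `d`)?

10

Base: (n11, d=0).
Iteration 1: edges from {n11} -> (n20, d=1), (n22, d=1), (n29, d=1).
Iteration 2: edges from {n20,n22,n29} -> (n20, d=2), (n9, d=2). [UNION drops 1 duplicate row(s)]
Iteration 3: edges from {n20,n9} -> (n39, d=3).
Iteration 4: no outgoing edges from {n39}; recursion stops.
SUM(d) = 0 + 1 + 1 + 1 + 2 + 2 + 3 = 10.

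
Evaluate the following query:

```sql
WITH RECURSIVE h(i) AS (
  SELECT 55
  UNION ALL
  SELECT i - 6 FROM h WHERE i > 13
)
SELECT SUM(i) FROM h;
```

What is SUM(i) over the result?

Base: i=55.
Iteration 1: 55 > 13 holds -> i = 55 - 6 = 49.
Iteration 2: 49 > 13 holds -> i = 49 - 6 = 43.
Iteration 3: 43 > 13 holds -> i = 43 - 6 = 37.
Iteration 4: 37 > 13 holds -> i = 37 - 6 = 31.
Iteration 5: 31 > 13 holds -> i = 31 - 6 = 25.
Iteration 6: 25 > 13 holds -> i = 25 - 6 = 19.
Iteration 7: 19 > 13 holds -> i = 19 - 6 = 13.
Iteration 8: 13 > 13 fails; recursion stops.
SUM(i) = 55 + 49 + 43 + 37 + 31 + 25 + 19 + 13 = 272.

272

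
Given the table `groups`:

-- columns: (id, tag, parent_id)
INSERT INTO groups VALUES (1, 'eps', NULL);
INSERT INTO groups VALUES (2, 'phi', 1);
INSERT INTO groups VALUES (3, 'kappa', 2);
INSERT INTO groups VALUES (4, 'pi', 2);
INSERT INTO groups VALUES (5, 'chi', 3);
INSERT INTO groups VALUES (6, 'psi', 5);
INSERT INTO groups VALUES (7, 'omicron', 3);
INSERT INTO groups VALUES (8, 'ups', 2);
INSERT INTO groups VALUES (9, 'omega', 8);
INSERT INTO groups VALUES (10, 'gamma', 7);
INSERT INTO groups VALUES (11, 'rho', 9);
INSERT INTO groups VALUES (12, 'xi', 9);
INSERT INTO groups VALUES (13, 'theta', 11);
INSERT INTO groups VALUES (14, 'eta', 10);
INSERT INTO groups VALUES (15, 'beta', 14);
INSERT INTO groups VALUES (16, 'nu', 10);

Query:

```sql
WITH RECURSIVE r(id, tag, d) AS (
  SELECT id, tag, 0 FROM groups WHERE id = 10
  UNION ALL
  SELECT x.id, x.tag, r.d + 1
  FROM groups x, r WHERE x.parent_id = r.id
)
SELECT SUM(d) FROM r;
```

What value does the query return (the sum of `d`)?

Base: id=10 (gamma) at d 0.
Iteration 1: rows with parent_id in {10} -> eta (id 14, d 1), nu (id 16, d 1).
Iteration 2: rows with parent_id in {14,16} -> beta (id 15, d 2).
Iteration 3: no rows with parent_id in {15}; recursion stops.
SUM(d) = 0 + 1 + 1 + 2 = 4.

4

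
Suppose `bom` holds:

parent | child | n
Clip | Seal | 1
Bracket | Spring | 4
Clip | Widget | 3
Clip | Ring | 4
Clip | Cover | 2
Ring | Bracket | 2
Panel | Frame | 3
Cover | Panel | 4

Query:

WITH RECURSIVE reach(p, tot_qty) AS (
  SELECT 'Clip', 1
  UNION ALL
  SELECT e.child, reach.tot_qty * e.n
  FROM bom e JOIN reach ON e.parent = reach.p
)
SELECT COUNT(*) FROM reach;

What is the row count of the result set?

9

Base: (Clip, tot_qty=1).
Iteration 1: components of {Clip} -> Cover = 1*2 = 2, Ring = 1*4 = 4, Seal = 1*1 = 1, Widget = 1*3 = 3.
Iteration 2: components of {Cover,Ring,Seal,Widget} -> Bracket = 4*2 = 8, Panel = 2*4 = 8.
Iteration 3: components of {Bracket,Panel} -> Frame = 8*3 = 24, Spring = 8*4 = 32.
Iteration 4: no further components; recursion stops.
Total rows emitted: 9.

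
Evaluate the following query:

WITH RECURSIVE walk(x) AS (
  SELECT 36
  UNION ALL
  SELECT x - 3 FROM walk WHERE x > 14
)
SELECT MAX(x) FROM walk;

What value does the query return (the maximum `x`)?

Base: x=36.
Iteration 1: 36 > 14 holds -> x = 36 - 3 = 33.
Iteration 2: 33 > 14 holds -> x = 33 - 3 = 30.
Iteration 3: 30 > 14 holds -> x = 30 - 3 = 27.
Iteration 4: 27 > 14 holds -> x = 27 - 3 = 24.
Iteration 5: 24 > 14 holds -> x = 24 - 3 = 21.
Iteration 6: 21 > 14 holds -> x = 21 - 3 = 18.
Iteration 7: 18 > 14 holds -> x = 18 - 3 = 15.
Iteration 8: 15 > 14 holds -> x = 15 - 3 = 12.
Iteration 9: 12 > 14 fails; recursion stops.
x values: 36, 33, 30, 27, 24, 21, 18, 15, 12; the maximum is 36.

36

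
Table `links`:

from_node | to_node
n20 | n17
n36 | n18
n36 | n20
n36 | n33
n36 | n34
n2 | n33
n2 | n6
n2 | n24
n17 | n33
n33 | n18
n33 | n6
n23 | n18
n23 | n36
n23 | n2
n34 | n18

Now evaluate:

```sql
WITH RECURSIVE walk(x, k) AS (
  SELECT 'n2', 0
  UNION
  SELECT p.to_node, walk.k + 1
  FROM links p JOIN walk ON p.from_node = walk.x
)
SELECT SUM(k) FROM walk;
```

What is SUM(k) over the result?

7

Base: (n2, k=0).
Iteration 1: edges from {n2} -> (n24, k=1), (n33, k=1), (n6, k=1).
Iteration 2: edges from {n24,n33,n6} -> (n18, k=2), (n6, k=2).
Iteration 3: no outgoing edges from {n18,n6}; recursion stops.
SUM(k) = 0 + 1 + 1 + 1 + 2 + 2 = 7.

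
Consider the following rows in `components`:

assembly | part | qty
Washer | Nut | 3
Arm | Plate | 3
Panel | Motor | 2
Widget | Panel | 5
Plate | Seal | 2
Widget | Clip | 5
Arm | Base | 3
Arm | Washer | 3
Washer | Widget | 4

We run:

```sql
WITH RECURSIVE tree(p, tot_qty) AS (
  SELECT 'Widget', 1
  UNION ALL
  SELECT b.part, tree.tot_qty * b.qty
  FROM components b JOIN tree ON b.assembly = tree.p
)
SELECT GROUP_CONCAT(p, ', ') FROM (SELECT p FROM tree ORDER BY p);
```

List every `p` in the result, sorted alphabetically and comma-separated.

Base: (Widget, tot_qty=1).
Iteration 1: components of {Widget} -> Clip = 1*5 = 5, Panel = 1*5 = 5.
Iteration 2: components of {Clip,Panel} -> Motor = 5*2 = 10.
Iteration 3: no further components; recursion stops.

Clip, Motor, Panel, Widget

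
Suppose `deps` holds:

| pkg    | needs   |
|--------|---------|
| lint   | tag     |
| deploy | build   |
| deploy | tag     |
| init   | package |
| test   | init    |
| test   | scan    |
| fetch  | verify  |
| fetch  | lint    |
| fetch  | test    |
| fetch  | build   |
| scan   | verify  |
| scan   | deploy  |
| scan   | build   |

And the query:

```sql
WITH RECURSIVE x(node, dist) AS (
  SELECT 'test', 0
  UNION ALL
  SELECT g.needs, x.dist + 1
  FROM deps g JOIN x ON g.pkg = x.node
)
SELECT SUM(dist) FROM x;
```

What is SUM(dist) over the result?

Base: (test, dist=0).
Iteration 1: edges from {test} -> (init, dist=1), (scan, dist=1).
Iteration 2: edges from {init,scan} -> (build, dist=2), (deploy, dist=2), (package, dist=2), (verify, dist=2).
Iteration 3: edges from {build,deploy,package,verify} -> (build, dist=3), (tag, dist=3).
Iteration 4: no outgoing edges from {build,tag}; recursion stops.
SUM(dist) = 0 + 1 + 1 + 2 + 2 + 2 + 2 + 3 + 3 = 16.

16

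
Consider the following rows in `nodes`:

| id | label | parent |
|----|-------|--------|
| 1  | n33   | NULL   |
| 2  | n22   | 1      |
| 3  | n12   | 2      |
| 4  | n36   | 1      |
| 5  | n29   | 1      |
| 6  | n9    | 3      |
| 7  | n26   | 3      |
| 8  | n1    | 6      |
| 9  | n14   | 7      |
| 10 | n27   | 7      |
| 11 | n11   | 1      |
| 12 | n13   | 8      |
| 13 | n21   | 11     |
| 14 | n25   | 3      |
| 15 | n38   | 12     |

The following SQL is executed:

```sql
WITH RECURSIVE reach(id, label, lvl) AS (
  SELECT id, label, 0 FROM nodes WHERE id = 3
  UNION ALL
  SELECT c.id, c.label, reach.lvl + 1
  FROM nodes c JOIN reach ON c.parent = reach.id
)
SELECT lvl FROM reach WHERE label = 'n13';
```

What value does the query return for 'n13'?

3

Base: id=3 (n12) at lvl 0.
Iteration 1: rows with parent in {3} -> n9 (id 6, lvl 1), n26 (id 7, lvl 1), n25 (id 14, lvl 1).
Iteration 2: rows with parent in {6,7,14} -> n1 (id 8, lvl 2), n14 (id 9, lvl 2), n27 (id 10, lvl 2).
Iteration 3: rows with parent in {8,9,10} -> n13 (id 12, lvl 3).
Iteration 4: rows with parent in {12} -> n38 (id 15, lvl 4).
Iteration 5: no rows with parent in {15}; recursion stops.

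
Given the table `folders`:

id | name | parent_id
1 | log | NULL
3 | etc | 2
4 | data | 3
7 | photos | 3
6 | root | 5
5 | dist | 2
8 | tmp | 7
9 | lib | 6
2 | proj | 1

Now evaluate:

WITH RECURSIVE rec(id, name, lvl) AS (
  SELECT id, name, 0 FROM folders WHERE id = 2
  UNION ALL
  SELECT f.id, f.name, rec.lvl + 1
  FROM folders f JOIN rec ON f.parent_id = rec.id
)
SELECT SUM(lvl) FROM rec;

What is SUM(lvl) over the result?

Base: id=2 (proj) at lvl 0.
Iteration 1: rows with parent_id in {2} -> etc (id 3, lvl 1), dist (id 5, lvl 1).
Iteration 2: rows with parent_id in {3,5} -> data (id 4, lvl 2), root (id 6, lvl 2), photos (id 7, lvl 2).
Iteration 3: rows with parent_id in {4,6,7} -> tmp (id 8, lvl 3), lib (id 9, lvl 3).
Iteration 4: no rows with parent_id in {8,9}; recursion stops.
SUM(lvl) = 0 + 1 + 1 + 2 + 2 + 2 + 3 + 3 = 14.

14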